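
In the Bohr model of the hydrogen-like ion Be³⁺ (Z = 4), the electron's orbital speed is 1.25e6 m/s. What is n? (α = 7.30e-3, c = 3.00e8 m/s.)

7

v_n = Zαc/n ⇒ n = Zαc/v = 4 × 0.00730 × 3.00e8 / 1.25e6 ≈ 7.01
n = 7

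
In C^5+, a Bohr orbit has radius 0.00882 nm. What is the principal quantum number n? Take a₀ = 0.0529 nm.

1

r_n = n²a₀/Z ⇒ n² = rZ/a₀ = 0.00882 × 6 / 0.0529 ≈ 1.00
n = 1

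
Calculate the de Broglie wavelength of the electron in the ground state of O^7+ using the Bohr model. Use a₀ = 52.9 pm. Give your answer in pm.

The Bohr quantisation condition is nλ = 2πr_n.
r_n = n²a₀/Z = 6.61 pm
λ = 2πr_n/n = 2π·6.61/1 = 41.5 pm

41.5 pm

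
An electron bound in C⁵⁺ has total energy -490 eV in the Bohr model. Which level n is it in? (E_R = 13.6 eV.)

1

E_n = −E_R Z²/n² ⇒ n² = E_R Z²/(−E_n) = 13.6 × 6² / 490 ≈ 1.00
n = 1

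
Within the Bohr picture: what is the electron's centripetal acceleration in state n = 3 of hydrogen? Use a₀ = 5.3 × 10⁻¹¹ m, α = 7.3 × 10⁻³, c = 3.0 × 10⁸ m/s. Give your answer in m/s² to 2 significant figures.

1.1 × 10²¹ m/s²

r = n²a₀/Z = 4.8 × 10⁻¹⁰ m, v = Zαc/n = 7.3 × 10⁵ m/s
a = v²/r = (7.3 × 10⁵)² / 4.8 × 10⁻¹⁰ = 1.1 × 10²¹ m/s²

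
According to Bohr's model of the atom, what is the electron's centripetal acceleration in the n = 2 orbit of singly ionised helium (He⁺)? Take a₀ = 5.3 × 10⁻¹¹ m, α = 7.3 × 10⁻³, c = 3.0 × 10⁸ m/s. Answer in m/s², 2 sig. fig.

4.5 × 10²² m/s²

r = n²a₀/Z = 1.1 × 10⁻¹⁰ m, v = Zαc/n = 2.2 × 10⁶ m/s
a = v²/r = (2.2 × 10⁶)² / 1.1 × 10⁻¹⁰ = 4.5 × 10²² m/s²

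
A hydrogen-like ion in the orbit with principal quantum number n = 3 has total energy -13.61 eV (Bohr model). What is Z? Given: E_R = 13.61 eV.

E_n = −E_R Z²/n² ⇒ Z² = −E_n n²/E_R = 13.61 × 3² / 13.61 ≈ 9.00
Z = 3

3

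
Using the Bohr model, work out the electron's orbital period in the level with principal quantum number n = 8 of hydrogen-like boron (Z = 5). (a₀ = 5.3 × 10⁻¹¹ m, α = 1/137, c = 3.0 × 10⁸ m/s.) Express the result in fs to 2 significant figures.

r = n²a₀/Z = 8²·5.3 × 10⁻¹¹/5 = 6.8 × 10⁻¹⁰ m
v = Zαc/n = 5·0.0073·3.0 × 10⁸/8 = 1.4 × 10⁶ m/s
T = 2πr/v = 3.1 × 10⁻¹⁵ s = 3.1 fs

3.1 fs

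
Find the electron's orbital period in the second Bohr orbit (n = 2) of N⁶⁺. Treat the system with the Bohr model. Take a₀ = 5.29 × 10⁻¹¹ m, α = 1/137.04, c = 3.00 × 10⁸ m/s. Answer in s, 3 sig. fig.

2.48 × 10⁻¹⁷ s

r = n²a₀/Z = 2²·5.29 × 10⁻¹¹/7 = 3.02 × 10⁻¹¹ m
v = Zαc/n = 7·0.00730·3.00 × 10⁸/2 = 7.66 × 10⁶ m/s
T = 2πr/v = 2.48 × 10⁻¹⁷ s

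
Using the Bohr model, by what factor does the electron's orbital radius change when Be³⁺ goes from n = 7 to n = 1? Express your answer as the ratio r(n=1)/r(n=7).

1/49

r ∝ Z^-1 · n^2; with Z fixed, r ∝ n^2.
r(n=1)/r(n=7) = (1/7)^2 = 1/49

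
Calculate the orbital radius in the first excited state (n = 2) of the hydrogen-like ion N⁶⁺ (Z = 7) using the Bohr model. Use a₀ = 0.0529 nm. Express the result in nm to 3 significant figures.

0.0302 nm

r_n = n²a₀/Z = 2² × 0.0529 / 7
    = 4 × 0.0529 / 7 = 0.0302 nm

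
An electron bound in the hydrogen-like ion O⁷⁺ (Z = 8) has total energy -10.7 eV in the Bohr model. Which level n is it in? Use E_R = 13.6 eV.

9

E_n = −E_R Z²/n² ⇒ n² = E_R Z²/(−E_n) = 13.6 × 8² / 10.7 ≈ 81.35
n = 9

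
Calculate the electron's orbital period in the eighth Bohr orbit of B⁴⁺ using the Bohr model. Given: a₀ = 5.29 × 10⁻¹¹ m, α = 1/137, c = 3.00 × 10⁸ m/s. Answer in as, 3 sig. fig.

3110 as

r = n²a₀/Z = 8²·5.29 × 10⁻¹¹/5 = 6.77 × 10⁻¹⁰ m
v = Zαc/n = 5·0.00730·3.00 × 10⁸/8 = 1.37 × 10⁶ m/s
T = 2πr/v = 3.11 × 10⁻¹⁵ s = 3110 as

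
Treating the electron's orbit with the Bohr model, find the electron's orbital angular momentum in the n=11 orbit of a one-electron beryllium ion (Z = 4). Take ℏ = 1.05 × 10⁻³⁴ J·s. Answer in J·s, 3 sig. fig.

1.16 × 10⁻³³ J·s

L_n = nℏ = 11 × 1.05 × 10⁻³⁴ = 1.16 × 10⁻³³ J·s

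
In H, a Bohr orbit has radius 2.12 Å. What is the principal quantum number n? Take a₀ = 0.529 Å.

2

r_n = n²a₀/Z ⇒ n² = rZ/a₀ = 2.12 × 1 / 0.529 ≈ 4.01
n = 2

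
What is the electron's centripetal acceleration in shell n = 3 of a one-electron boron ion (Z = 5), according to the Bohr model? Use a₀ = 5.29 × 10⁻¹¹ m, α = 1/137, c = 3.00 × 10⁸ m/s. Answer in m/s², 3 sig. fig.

1.40 × 10²³ m/s²

r = n²a₀/Z = 9.52 × 10⁻¹¹ m, v = Zαc/n = 3.65 × 10⁶ m/s
a = v²/r = (3.65 × 10⁶)² / 9.52 × 10⁻¹¹ = 1.40 × 10²³ m/s²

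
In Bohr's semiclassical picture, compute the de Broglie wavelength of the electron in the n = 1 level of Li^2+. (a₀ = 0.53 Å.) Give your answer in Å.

1.1 Å

The Bohr quantisation condition is nλ = 2πr_n.
r_n = n²a₀/Z = 0.18 Å
λ = 2πr_n/n = 2π·0.18/1 = 1.1 Å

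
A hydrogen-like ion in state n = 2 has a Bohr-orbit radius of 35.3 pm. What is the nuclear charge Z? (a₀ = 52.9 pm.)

6

r_n = n²a₀/Z ⇒ Z = n²a₀/r = 2² × 52.9 / 35.3 ≈ 5.99
Z = 6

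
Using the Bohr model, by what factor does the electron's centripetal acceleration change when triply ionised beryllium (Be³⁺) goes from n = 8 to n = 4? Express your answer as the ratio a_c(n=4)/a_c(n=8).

a_c ∝ Z^3 · n^-4; with Z fixed, a_c ∝ n^-4.
a_c(n=4)/a_c(n=8) = (4/8)^-4 = 16

16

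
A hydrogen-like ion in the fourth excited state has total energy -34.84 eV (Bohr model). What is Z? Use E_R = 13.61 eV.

E_n = −E_R Z²/n² ⇒ Z² = −E_n n²/E_R = 34.84 × 5² / 13.61 ≈ 64.00
Z = 8

8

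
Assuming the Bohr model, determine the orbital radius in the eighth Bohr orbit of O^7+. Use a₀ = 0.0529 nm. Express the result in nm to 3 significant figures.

r_n = n²a₀/Z = 8² × 0.0529 / 8
    = 64 × 0.0529 / 8 = 0.423 nm

0.423 nm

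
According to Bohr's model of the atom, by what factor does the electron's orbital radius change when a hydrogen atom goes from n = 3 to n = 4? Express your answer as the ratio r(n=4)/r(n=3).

16/9

r ∝ Z^-1 · n^2; with Z fixed, r ∝ n^2.
r(n=4)/r(n=3) = (4/3)^2 = 16/9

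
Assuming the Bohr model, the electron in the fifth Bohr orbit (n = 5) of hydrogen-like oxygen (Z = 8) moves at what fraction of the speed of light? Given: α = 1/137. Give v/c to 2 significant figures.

v_n = Zαc/n, so v/c = Zα/n = 8 × 0.0073 / 5 = 0.012

0.012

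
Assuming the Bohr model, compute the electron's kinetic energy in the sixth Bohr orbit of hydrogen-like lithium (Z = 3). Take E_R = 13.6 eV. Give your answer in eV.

3.40 eV

For a Coulomb orbit the virial theorem gives K = −E_n.
E_n = −E_R·Z²/n², so K = E_R·Z²/n² = 13.6 × 3²/6² = 3.40 eV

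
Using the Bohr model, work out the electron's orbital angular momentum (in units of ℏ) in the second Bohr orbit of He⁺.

L_n = nℏ, so L/ℏ = n = 2.

2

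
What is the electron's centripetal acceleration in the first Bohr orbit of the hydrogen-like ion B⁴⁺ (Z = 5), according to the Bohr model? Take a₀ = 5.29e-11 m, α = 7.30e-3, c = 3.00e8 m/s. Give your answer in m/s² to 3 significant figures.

r = n²a₀/Z = 1.06e-11 m, v = Zαc/n = 1.09e7 m/s
a = v²/r = (1.09e7)² / 1.06e-11 = 1.13e25 m/s²

1.13e25 m/s²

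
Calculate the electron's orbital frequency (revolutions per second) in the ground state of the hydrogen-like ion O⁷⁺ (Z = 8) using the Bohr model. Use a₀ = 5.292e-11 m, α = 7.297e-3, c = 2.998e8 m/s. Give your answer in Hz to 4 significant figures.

4.211e17 Hz

r = n²a₀/Z = 6.615e-12 m, v = Zαc/n = 1.750e7 m/s
f = v/(2πr) = 4.211e17 Hz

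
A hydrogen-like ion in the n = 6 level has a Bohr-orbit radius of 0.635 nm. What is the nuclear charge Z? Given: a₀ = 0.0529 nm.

r_n = n²a₀/Z ⇒ Z = n²a₀/r = 6² × 0.0529 / 0.635 ≈ 3.00
Z = 3

3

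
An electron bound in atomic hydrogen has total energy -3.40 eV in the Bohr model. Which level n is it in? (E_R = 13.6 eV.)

E_n = −E_R Z²/n² ⇒ n² = E_R Z²/(−E_n) = 13.6 × 1² / 3.40 ≈ 4.00
n = 2

2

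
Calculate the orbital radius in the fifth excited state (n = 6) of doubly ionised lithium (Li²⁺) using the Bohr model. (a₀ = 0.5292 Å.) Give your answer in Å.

6.350 Å

r_n = n²a₀/Z = 6² × 0.5292 / 3
    = 36 × 0.5292 / 3 = 6.350 Å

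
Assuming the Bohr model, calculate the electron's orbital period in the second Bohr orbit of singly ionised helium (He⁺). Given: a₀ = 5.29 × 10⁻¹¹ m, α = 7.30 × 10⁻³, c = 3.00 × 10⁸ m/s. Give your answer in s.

r = n²a₀/Z = 2²·5.29 × 10⁻¹¹/2 = 1.06 × 10⁻¹⁰ m
v = Zαc/n = 2·0.00730·3.00 × 10⁸/2 = 2.19 × 10⁶ m/s
T = 2πr/v = 3.04 × 10⁻¹⁶ s

3.04 × 10⁻¹⁶ s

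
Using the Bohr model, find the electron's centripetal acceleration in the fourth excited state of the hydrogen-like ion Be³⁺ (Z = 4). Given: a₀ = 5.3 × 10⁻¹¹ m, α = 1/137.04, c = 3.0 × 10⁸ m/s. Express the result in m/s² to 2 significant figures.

9.3 × 10²¹ m/s²

r = n²a₀/Z = 3.3 × 10⁻¹⁰ m, v = Zαc/n = 1.8 × 10⁶ m/s
a = v²/r = (1.8 × 10⁶)² / 3.3 × 10⁻¹⁰ = 9.3 × 10²¹ m/s²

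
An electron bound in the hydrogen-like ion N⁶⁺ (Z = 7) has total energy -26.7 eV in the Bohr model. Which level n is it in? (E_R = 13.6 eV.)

5

E_n = −E_R Z²/n² ⇒ n² = E_R Z²/(−E_n) = 13.6 × 7² / 26.7 ≈ 24.96
n = 5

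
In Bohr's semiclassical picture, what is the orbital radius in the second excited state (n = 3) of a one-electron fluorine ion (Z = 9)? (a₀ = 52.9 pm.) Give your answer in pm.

r_n = n²a₀/Z = 3² × 52.9 / 9
    = 9 × 52.9 / 9 = 52.9 pm

52.9 pm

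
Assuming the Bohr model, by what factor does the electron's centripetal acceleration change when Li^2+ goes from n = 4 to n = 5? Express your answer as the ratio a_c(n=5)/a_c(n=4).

256/625

a_c ∝ Z^3 · n^-4; with Z fixed, a_c ∝ n^-4.
a_c(n=5)/a_c(n=4) = (5/4)^-4 = 256/625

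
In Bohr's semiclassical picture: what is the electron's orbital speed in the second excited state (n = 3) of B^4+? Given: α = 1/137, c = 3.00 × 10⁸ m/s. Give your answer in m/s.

v_n = Zαc/n = 5 × 0.00730 × 3.00 × 10⁸ / 3
    = 3.65 × 10⁶ m/s

3.65 × 10⁶ m/s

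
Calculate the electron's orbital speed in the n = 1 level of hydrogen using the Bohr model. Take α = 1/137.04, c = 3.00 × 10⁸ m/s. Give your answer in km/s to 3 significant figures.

2190 km/s

v_n = Zαc/n = 1 × 0.00730 × 3.00 × 10⁸ / 1
    = 2190 km/s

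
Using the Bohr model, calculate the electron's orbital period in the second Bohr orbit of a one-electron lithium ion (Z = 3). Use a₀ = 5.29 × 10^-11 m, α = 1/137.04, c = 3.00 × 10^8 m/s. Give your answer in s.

r = n²a₀/Z = 2²·5.29 × 10^-11/3 = 7.05 × 10^-11 m
v = Zαc/n = 3·0.00730·3.00 × 10^8/2 = 3.28 × 10^6 m/s
T = 2πr/v = 1.35 × 10^-16 s

1.35 × 10^-16 s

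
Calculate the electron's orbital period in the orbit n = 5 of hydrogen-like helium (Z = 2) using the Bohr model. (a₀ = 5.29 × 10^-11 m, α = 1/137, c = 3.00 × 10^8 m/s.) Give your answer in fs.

r = n²a₀/Z = 5²·5.29 × 10^-11/2 = 6.61 × 10^-10 m
v = Zαc/n = 2·0.00730·3.00 × 10^8/5 = 8.76 × 10^5 m/s
T = 2πr/v = 4.74 × 10^-15 s = 4.74 fs

4.74 fs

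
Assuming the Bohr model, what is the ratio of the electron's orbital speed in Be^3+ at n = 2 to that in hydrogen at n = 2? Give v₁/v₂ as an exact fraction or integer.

4

v ∝ Z^1 · n^-1
v₁/v₂ = (4/1)^1 · (2/2)^-1 = 4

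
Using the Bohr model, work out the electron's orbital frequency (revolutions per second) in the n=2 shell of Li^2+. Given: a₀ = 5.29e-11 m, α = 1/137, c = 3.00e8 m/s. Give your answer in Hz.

r = n²a₀/Z = 7.05e-11 m, v = Zαc/n = 3.28e6 m/s
f = v/(2πr) = 7.41e15 Hz

7.41e15 Hz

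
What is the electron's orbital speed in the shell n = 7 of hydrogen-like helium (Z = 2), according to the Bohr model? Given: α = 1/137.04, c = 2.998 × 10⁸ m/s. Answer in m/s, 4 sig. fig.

v_n = Zαc/n = 2 × 0.007297 × 2.998 × 10⁸ / 7
    = 6.251 × 10⁵ m/s

6.251 × 10⁵ m/s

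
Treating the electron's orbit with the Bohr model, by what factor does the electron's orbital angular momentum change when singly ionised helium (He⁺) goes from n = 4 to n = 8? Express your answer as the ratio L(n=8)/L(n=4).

L = nℏ depends only on n, so L ∝ n.
L(n=8)/L(n=4) = (8/4)^1 = 2

2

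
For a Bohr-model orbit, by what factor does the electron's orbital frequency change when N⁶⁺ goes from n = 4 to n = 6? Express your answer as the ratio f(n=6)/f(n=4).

8/27

f ∝ Z^2 · n^-3; with Z fixed, f ∝ n^-3.
f(n=6)/f(n=4) = (6/4)^-3 = 8/27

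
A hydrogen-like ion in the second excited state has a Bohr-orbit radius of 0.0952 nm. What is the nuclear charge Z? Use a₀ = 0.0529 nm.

r_n = n²a₀/Z ⇒ Z = n²a₀/r = 3² × 0.0529 / 0.0952 ≈ 5.00
Z = 5

5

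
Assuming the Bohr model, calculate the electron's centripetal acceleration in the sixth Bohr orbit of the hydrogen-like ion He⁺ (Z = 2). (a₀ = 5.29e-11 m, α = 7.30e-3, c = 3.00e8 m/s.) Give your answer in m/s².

5.60e20 m/s²

r = n²a₀/Z = 9.52e-10 m, v = Zαc/n = 7.30e5 m/s
a = v²/r = (7.30e5)² / 9.52e-10 = 5.60e20 m/s²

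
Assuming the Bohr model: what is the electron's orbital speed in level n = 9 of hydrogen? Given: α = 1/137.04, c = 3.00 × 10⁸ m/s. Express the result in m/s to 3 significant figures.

v_n = Zαc/n = 1 × 0.00730 × 3.00 × 10⁸ / 9
    = 2.43 × 10⁵ m/s

2.43 × 10⁵ m/s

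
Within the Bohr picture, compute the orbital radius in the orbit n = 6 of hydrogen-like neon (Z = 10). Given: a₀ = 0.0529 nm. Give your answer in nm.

0.190 nm

r_n = n²a₀/Z = 6² × 0.0529 / 10
    = 36 × 0.0529 / 10 = 0.190 nm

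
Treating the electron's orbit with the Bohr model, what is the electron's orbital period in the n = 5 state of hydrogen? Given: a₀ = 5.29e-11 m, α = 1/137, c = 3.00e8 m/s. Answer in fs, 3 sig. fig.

19.0 fs

r = n²a₀/Z = 5²·5.29e-11/1 = 1.32e-9 m
v = Zαc/n = 1·0.00730·3.00e8/5 = 4.38e5 m/s
T = 2πr/v = 1.90e-14 s = 19.0 fs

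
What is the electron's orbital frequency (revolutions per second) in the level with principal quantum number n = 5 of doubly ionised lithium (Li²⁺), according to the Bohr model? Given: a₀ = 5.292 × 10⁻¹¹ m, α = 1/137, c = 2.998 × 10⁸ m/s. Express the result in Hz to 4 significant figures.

4.739 × 10¹⁴ Hz

r = n²a₀/Z = 4.410 × 10⁻¹⁰ m, v = Zαc/n = 1.313 × 10⁶ m/s
f = v/(2πr) = 4.739 × 10¹⁴ Hz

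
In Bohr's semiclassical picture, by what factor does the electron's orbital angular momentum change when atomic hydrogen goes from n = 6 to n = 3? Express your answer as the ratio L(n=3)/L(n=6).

1/2

L = nℏ depends only on n, so L ∝ n.
L(n=3)/L(n=6) = (3/6)^1 = 1/2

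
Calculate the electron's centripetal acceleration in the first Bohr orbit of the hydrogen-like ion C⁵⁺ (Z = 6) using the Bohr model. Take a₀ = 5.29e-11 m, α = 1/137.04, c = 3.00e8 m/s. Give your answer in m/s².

1.96e25 m/s²

r = n²a₀/Z = 8.82e-12 m, v = Zαc/n = 1.31e7 m/s
a = v²/r = (1.31e7)² / 8.82e-12 = 1.96e25 m/s²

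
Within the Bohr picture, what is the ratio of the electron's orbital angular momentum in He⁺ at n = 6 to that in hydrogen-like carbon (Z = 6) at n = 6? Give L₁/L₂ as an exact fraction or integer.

1

L = nℏ is independent of Z.
L₁/L₂ = n₁/n₂ = 6/6 = 1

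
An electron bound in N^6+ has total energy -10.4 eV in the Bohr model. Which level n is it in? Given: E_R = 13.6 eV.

E_n = −E_R Z²/n² ⇒ n² = E_R Z²/(−E_n) = 13.6 × 7² / 10.4 ≈ 64.08
n = 8

8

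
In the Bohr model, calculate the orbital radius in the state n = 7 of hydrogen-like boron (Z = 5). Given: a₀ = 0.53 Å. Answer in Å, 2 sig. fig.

5.2 Å

r_n = n²a₀/Z = 7² × 0.53 / 5
    = 49 × 0.53 / 5 = 5.2 Å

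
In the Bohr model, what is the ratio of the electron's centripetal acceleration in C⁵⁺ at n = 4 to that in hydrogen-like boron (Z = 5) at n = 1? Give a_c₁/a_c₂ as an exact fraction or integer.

27/4000

a_c ∝ Z^3 · n^-4
a_c₁/a_c₂ = (6/5)^3 · (4/1)^-4 = 27/4000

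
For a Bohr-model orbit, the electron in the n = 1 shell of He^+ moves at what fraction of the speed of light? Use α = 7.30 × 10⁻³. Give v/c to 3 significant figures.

v_n = Zαc/n, so v/c = Zα/n = 2 × 0.00730 / 1 = 0.0146

0.0146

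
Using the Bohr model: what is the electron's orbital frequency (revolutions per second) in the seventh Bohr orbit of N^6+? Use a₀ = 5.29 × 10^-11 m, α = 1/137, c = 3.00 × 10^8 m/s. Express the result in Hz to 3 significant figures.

9.41 × 10^14 Hz

r = n²a₀/Z = 3.70 × 10^-10 m, v = Zαc/n = 2.19 × 10^6 m/s
f = v/(2πr) = 9.41 × 10^14 Hz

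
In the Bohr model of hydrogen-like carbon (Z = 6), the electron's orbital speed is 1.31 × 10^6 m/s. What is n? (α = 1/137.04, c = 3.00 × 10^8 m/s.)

10

v_n = Zαc/n ⇒ n = Zαc/v = 6 × 0.00730 × 3.00 × 10^8 / 1.31 × 10^6 ≈ 10.03
n = 10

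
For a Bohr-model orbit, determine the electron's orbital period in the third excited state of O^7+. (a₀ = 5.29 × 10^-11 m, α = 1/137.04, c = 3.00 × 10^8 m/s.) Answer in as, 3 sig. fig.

r = n²a₀/Z = 4²·5.29 × 10^-11/8 = 1.06 × 10^-10 m
v = Zαc/n = 8·0.00730·3.00 × 10^8/4 = 4.38 × 10^6 m/s
T = 2πr/v = 1.52 × 10^-16 s = 152 as

152 as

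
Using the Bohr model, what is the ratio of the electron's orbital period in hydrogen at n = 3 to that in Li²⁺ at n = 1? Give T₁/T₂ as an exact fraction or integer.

243

T ∝ Z^-2 · n^3
T₁/T₂ = (1/3)^-2 · (3/1)^3 = 243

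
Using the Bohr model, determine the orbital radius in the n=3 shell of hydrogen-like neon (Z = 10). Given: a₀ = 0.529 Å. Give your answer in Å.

0.476 Å

r_n = n²a₀/Z = 3² × 0.529 / 10
    = 9 × 0.529 / 10 = 0.476 Å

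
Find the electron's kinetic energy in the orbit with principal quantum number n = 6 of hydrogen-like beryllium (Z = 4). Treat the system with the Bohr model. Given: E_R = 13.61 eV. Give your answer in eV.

For a Coulomb orbit the virial theorem gives K = −E_n.
E_n = −E_R·Z²/n², so K = E_R·Z²/n² = 13.61 × 4²/6² = 6.049 eV

6.049 eV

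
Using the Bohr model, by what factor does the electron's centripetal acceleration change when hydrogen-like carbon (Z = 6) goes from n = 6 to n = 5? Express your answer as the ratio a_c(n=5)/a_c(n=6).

a_c ∝ Z^3 · n^-4; with Z fixed, a_c ∝ n^-4.
a_c(n=5)/a_c(n=6) = (5/6)^-4 = 1296/625

1296/625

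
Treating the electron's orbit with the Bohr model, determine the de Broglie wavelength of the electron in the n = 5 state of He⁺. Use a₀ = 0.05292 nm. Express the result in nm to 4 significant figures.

The Bohr quantisation condition is nλ = 2πr_n.
r_n = n²a₀/Z = 0.6615 nm
λ = 2πr_n/n = 2π·0.6615/5 = 0.8313 nm

0.8313 nm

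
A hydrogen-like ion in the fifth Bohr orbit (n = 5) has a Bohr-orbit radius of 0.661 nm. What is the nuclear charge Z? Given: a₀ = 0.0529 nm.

2

r_n = n²a₀/Z ⇒ Z = n²a₀/r = 5² × 0.0529 / 0.661 ≈ 2.00
Z = 2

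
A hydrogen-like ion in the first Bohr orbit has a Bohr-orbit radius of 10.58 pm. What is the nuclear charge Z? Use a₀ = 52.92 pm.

5

r_n = n²a₀/Z ⇒ Z = n²a₀/r = 1² × 52.92 / 10.58 ≈ 5.00
Z = 5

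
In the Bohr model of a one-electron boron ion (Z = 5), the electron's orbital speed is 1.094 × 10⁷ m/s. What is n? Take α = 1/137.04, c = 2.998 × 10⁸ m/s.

v_n = Zαc/n ⇒ n = Zαc/v = 5 × 0.007297 × 2.998 × 10⁸ / 1.094 × 10⁷ ≈ 1.00
n = 1

1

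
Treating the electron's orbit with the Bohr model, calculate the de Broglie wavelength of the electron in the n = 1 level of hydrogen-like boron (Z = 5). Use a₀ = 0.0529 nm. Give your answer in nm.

The Bohr quantisation condition is nλ = 2πr_n.
r_n = n²a₀/Z = 0.0106 nm
λ = 2πr_n/n = 2π·0.0106/1 = 0.0665 nm

0.0665 nm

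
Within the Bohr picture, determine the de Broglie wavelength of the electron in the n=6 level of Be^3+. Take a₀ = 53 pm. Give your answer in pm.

500 pm

The Bohr quantisation condition is nλ = 2πr_n.
r_n = n²a₀/Z = 480 pm
λ = 2πr_n/n = 2π·480/6 = 500 pm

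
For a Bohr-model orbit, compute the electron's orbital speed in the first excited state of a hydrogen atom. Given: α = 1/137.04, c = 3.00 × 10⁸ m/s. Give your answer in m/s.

1.09 × 10⁶ m/s

v_n = Zαc/n = 1 × 0.00730 × 3.00 × 10⁸ / 2
    = 1.09 × 10⁶ m/s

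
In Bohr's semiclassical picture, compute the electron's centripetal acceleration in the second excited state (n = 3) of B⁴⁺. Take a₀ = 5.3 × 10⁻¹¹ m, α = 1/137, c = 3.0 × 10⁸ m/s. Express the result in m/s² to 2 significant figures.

1.4 × 10²³ m/s²

r = n²a₀/Z = 9.5 × 10⁻¹¹ m, v = Zαc/n = 3.6 × 10⁶ m/s
a = v²/r = (3.6 × 10⁶)² / 9.5 × 10⁻¹¹ = 1.4 × 10²³ m/s²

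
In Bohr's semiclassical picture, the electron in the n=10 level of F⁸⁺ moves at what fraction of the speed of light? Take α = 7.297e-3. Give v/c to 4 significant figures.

v_n = Zαc/n, so v/c = Zα/n = 9 × 0.007297 / 10 = 0.006567

0.006567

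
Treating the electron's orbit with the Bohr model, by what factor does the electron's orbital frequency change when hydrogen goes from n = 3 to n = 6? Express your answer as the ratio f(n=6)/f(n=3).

f ∝ Z^2 · n^-3; with Z fixed, f ∝ n^-3.
f(n=6)/f(n=3) = (6/3)^-3 = 1/8

1/8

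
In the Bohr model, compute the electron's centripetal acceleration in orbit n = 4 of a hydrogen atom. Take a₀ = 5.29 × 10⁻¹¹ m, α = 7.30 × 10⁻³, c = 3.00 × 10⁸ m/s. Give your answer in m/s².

r = n²a₀/Z = 8.46 × 10⁻¹⁰ m, v = Zαc/n = 5.47 × 10⁵ m/s
a = v²/r = (5.47 × 10⁵)² / 8.46 × 10⁻¹⁰ = 3.54 × 10²⁰ m/s²

3.54 × 10²⁰ m/s²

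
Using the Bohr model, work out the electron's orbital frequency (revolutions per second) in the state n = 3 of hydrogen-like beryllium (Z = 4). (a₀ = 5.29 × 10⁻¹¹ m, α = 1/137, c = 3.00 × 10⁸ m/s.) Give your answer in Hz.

r = n²a₀/Z = 1.19 × 10⁻¹⁰ m, v = Zαc/n = 2.92 × 10⁶ m/s
f = v/(2πr) = 3.90 × 10¹⁵ Hz

3.90 × 10¹⁵ Hz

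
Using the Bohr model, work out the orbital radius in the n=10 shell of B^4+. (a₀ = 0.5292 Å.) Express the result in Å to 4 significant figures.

r_n = n²a₀/Z = 10² × 0.5292 / 5
    = 100 × 0.5292 / 5 = 10.58 Å

10.58 Å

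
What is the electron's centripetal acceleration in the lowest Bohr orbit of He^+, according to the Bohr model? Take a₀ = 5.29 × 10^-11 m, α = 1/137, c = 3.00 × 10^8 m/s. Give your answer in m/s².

r = n²a₀/Z = 2.65 × 10^-11 m, v = Zαc/n = 4.38 × 10^6 m/s
a = v²/r = (4.38 × 10^6)² / 2.65 × 10^-11 = 7.25 × 10^23 m/s²

7.25 × 10^23 m/s²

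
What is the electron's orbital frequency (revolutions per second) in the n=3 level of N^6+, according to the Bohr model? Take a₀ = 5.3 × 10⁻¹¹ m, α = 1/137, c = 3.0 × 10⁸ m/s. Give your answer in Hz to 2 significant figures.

1.2 × 10¹⁶ Hz

r = n²a₀/Z = 6.8 × 10⁻¹¹ m, v = Zαc/n = 5.1 × 10⁶ m/s
f = v/(2πr) = 1.2 × 10¹⁶ Hz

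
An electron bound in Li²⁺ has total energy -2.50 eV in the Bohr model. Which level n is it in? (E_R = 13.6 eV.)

7

E_n = −E_R Z²/n² ⇒ n² = E_R Z²/(−E_n) = 13.6 × 3² / 2.50 ≈ 48.96
n = 7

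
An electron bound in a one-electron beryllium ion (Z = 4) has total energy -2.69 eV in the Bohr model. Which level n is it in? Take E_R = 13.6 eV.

9

E_n = −E_R Z²/n² ⇒ n² = E_R Z²/(−E_n) = 13.6 × 4² / 2.69 ≈ 80.89
n = 9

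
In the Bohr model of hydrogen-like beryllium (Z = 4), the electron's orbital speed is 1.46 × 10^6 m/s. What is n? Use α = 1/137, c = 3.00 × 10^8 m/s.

6

v_n = Zαc/n ⇒ n = Zαc/v = 4 × 0.00730 × 3.00 × 10^8 / 1.46 × 10^6 ≈ 6.00
n = 6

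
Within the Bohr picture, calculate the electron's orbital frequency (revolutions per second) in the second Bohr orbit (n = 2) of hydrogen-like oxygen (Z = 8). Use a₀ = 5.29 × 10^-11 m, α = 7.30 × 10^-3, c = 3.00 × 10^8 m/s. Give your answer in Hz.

r = n²a₀/Z = 2.65 × 10^-11 m, v = Zαc/n = 8.76 × 10^6 m/s
f = v/(2πr) = 5.27 × 10^16 Hz

5.27 × 10^16 Hz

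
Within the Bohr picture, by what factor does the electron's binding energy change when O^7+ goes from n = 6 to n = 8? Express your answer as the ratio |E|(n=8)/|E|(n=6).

|E| ∝ Z^2 · n^-2; with Z fixed, |E| ∝ n^-2.
|E|(n=8)/|E|(n=6) = (8/6)^-2 = 9/16

9/16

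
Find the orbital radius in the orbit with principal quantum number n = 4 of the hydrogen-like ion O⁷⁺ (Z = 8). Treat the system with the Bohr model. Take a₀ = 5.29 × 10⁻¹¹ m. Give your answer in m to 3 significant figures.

r_n = n²a₀/Z = 4² × 5.29 × 10⁻¹¹ / 8
    = 16 × 5.29 × 10⁻¹¹ / 8 = 1.06 × 10⁻¹⁰ m

1.06 × 10⁻¹⁰ m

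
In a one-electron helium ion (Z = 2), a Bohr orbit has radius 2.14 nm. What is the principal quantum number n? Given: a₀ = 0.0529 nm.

r_n = n²a₀/Z ⇒ n² = rZ/a₀ = 2.14 × 2 / 0.0529 ≈ 80.91
n = 9

9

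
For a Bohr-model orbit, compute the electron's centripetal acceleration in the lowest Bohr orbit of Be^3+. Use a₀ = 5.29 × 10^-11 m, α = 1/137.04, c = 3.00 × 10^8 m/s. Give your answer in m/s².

5.80 × 10^24 m/s²

r = n²a₀/Z = 1.32 × 10^-11 m, v = Zαc/n = 8.76 × 10^6 m/s
a = v²/r = (8.76 × 10^6)² / 1.32 × 10^-11 = 5.80 × 10^24 m/s²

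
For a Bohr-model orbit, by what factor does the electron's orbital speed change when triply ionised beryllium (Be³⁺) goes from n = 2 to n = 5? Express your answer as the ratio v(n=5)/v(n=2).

v ∝ Z^1 · n^-1; with Z fixed, v ∝ n^-1.
v(n=5)/v(n=2) = (5/2)^-1 = 2/5

2/5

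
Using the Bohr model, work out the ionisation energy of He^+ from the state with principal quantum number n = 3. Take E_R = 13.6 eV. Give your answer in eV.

E_n = −E_R·Z²/n² = −13.6 × 2²/3² eV = -6.04 eV
Ionisation energy = −E_n = 6.04 eV

6.04 eV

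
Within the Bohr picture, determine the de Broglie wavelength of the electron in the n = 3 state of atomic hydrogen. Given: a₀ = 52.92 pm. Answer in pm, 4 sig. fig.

997.5 pm

The Bohr quantisation condition is nλ = 2πr_n.
r_n = n²a₀/Z = 476.3 pm
λ = 2πr_n/n = 2π·476.3/3 = 997.5 pm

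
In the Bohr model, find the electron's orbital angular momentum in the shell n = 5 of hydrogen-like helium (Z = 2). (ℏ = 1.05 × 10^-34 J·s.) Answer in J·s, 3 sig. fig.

L_n = nℏ = 5 × 1.05 × 10^-34 = 5.25 × 10^-34 J·s

5.25 × 10^-34 J·s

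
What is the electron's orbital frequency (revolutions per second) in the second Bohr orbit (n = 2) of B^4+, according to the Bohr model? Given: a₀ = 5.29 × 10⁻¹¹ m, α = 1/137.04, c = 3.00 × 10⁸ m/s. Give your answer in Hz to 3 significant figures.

r = n²a₀/Z = 4.23 × 10⁻¹¹ m, v = Zαc/n = 5.47 × 10⁶ m/s
f = v/(2πr) = 2.06 × 10¹⁶ Hz

2.06 × 10¹⁶ Hz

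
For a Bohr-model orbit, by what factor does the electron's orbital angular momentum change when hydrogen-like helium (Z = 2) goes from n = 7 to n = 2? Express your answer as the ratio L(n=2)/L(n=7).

L = nℏ depends only on n, so L ∝ n.
L(n=2)/L(n=7) = (2/7)^1 = 2/7

2/7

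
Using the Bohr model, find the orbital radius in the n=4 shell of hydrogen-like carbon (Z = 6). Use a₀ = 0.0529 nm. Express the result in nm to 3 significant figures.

0.141 nm

r_n = n²a₀/Z = 4² × 0.0529 / 6
    = 16 × 0.0529 / 6 = 0.141 nm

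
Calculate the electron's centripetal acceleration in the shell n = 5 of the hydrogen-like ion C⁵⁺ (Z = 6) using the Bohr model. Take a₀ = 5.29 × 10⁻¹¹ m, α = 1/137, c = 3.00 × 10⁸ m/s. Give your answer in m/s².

3.13 × 10²² m/s²

r = n²a₀/Z = 2.20 × 10⁻¹⁰ m, v = Zαc/n = 2.63 × 10⁶ m/s
a = v²/r = (2.63 × 10⁶)² / 2.20 × 10⁻¹⁰ = 3.13 × 10²² m/s²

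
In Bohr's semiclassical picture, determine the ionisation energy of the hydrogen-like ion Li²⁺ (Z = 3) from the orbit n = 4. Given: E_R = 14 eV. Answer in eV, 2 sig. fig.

E_n = −E_R·Z²/n² = −14 × 3²/4² eV = -7.9 eV
Ionisation energy = −E_n = 7.9 eV

7.9 eV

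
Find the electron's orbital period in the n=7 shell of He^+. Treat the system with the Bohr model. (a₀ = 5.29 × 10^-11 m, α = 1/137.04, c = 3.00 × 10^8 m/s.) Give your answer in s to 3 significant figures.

1.30 × 10^-14 s

r = n²a₀/Z = 7²·5.29 × 10^-11/2 = 1.30 × 10^-9 m
v = Zαc/n = 2·0.00730·3.00 × 10^8/7 = 6.25 × 10^5 m/s
T = 2πr/v = 1.30 × 10^-14 s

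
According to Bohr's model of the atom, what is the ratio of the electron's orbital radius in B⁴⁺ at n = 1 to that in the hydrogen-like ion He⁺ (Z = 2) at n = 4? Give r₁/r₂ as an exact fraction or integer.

1/40

r ∝ Z^-1 · n^2
r₁/r₂ = (5/2)^-1 · (1/4)^2 = 1/40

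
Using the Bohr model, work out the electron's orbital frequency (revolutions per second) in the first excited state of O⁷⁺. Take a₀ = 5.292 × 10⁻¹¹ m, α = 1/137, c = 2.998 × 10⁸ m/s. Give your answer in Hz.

r = n²a₀/Z = 2.646 × 10⁻¹¹ m, v = Zαc/n = 8.753 × 10⁶ m/s
f = v/(2πr) = 5.265 × 10¹⁶ Hz

5.265 × 10¹⁶ Hz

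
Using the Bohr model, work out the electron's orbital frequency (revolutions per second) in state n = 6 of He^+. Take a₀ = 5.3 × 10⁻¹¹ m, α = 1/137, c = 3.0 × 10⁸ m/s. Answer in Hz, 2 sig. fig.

1.2 × 10¹⁴ Hz

r = n²a₀/Z = 9.5 × 10⁻¹⁰ m, v = Zαc/n = 7.3 × 10⁵ m/s
f = v/(2πr) = 1.2 × 10¹⁴ Hz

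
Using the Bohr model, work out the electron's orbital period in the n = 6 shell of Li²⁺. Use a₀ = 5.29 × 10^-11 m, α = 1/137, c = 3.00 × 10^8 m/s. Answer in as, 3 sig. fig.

3640 as

r = n²a₀/Z = 6²·5.29 × 10^-11/3 = 6.35 × 10^-10 m
v = Zαc/n = 3·0.00730·3.00 × 10^8/6 = 1.09 × 10^6 m/s
T = 2πr/v = 3.64 × 10^-15 s = 3640 as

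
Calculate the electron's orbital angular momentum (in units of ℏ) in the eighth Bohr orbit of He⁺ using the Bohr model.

L_n = nℏ, so L/ℏ = n = 8.

8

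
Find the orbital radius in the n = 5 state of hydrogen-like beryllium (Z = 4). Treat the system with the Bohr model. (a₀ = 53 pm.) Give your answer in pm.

r_n = n²a₀/Z = 5² × 53 / 4
    = 25 × 53 / 4 = 330 pm

330 pm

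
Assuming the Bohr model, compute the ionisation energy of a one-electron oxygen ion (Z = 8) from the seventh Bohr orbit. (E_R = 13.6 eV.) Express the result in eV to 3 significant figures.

E_n = −E_R·Z²/n² = −13.6 × 8²/7² eV = -17.8 eV
Ionisation energy = −E_n = 17.8 eV

17.8 eV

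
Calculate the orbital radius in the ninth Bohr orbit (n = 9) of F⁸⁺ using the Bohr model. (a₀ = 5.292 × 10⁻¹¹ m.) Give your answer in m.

r_n = n²a₀/Z = 9² × 5.292 × 10⁻¹¹ / 9
    = 81 × 5.292 × 10⁻¹¹ / 9 = 4.763 × 10⁻¹⁰ m

4.763 × 10⁻¹⁰ m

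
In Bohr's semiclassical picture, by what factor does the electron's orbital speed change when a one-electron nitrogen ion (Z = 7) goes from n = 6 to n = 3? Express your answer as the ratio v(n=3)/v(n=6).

v ∝ Z^1 · n^-1; with Z fixed, v ∝ n^-1.
v(n=3)/v(n=6) = (3/6)^-1 = 2

2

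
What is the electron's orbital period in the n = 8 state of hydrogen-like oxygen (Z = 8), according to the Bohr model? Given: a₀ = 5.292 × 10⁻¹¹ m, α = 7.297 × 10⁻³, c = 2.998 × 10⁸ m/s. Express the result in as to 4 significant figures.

1216 as

r = n²a₀/Z = 8²·5.292 × 10⁻¹¹/8 = 4.234 × 10⁻¹⁰ m
v = Zαc/n = 8·0.007297·2.998 × 10⁸/8 = 2.188 × 10⁶ m/s
T = 2πr/v = 1.216 × 10⁻¹⁵ s = 1216 as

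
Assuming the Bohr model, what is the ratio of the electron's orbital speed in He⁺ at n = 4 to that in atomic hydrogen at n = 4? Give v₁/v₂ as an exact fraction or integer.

2

v ∝ Z^1 · n^-1
v₁/v₂ = (2/1)^1 · (4/4)^-1 = 2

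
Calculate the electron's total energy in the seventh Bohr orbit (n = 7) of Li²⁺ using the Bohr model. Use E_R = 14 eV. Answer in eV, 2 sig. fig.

E_n = −E_R·Z²/n² = −14 × 3²/7² = -2.6 eV

-2.6 eV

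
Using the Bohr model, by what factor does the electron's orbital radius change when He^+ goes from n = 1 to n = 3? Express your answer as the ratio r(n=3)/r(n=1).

9

r ∝ Z^-1 · n^2; with Z fixed, r ∝ n^2.
r(n=3)/r(n=1) = (3/1)^2 = 9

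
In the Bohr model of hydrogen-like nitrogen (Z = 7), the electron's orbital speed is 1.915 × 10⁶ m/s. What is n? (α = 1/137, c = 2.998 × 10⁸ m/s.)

v_n = Zαc/n ⇒ n = Zαc/v = 7 × 0.007299 × 2.998 × 10⁸ / 1.915 × 10⁶ ≈ 8.00
n = 8

8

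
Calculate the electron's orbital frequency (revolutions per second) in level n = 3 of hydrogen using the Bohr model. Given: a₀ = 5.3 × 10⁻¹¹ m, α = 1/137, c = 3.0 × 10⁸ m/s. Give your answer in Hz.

2.4 × 10¹⁴ Hz

r = n²a₀/Z = 4.8 × 10⁻¹⁰ m, v = Zαc/n = 7.3 × 10⁵ m/s
f = v/(2πr) = 2.4 × 10¹⁴ Hz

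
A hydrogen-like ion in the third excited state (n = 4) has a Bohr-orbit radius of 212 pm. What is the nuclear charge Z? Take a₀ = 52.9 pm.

r_n = n²a₀/Z ⇒ Z = n²a₀/r = 4² × 52.9 / 212 ≈ 3.99
Z = 4

4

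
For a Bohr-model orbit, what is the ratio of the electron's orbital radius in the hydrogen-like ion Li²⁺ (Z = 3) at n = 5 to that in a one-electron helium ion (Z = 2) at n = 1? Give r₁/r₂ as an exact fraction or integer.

50/3

r ∝ Z^-1 · n^2
r₁/r₂ = (3/2)^-1 · (5/1)^2 = 50/3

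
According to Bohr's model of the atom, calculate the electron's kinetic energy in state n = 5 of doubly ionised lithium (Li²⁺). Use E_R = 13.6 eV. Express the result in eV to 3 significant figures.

4.90 eV

For a Coulomb orbit the virial theorem gives K = −E_n.
E_n = −E_R·Z²/n², so K = E_R·Z²/n² = 13.6 × 3²/5² = 4.90 eV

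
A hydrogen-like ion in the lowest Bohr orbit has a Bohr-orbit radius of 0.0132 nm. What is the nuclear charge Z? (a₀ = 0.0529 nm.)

r_n = n²a₀/Z ⇒ Z = n²a₀/r = 1² × 0.0529 / 0.0132 ≈ 4.01
Z = 4

4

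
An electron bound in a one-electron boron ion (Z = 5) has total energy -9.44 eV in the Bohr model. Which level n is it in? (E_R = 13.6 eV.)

E_n = −E_R Z²/n² ⇒ n² = E_R Z²/(−E_n) = 13.6 × 5² / 9.44 ≈ 36.02
n = 6

6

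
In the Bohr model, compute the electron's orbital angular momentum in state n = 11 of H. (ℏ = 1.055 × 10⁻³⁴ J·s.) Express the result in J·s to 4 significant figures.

1.160 × 10⁻³³ J·s

L_n = nℏ = 11 × 1.055 × 10⁻³⁴ = 1.160 × 10⁻³³ J·s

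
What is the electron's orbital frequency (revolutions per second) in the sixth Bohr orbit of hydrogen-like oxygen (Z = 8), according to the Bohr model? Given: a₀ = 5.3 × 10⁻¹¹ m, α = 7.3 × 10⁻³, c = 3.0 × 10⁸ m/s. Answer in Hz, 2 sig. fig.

1.9 × 10¹⁵ Hz

r = n²a₀/Z = 2.4 × 10⁻¹⁰ m, v = Zαc/n = 2.9 × 10⁶ m/s
f = v/(2πr) = 1.9 × 10¹⁵ Hz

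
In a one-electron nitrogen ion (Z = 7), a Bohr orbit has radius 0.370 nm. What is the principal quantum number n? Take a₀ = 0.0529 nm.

7

r_n = n²a₀/Z ⇒ n² = rZ/a₀ = 0.370 × 7 / 0.0529 ≈ 48.96
n = 7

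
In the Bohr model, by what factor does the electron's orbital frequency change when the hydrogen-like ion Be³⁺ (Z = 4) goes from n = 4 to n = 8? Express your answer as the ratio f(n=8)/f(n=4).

f ∝ Z^2 · n^-3; with Z fixed, f ∝ n^-3.
f(n=8)/f(n=4) = (8/4)^-3 = 1/8

1/8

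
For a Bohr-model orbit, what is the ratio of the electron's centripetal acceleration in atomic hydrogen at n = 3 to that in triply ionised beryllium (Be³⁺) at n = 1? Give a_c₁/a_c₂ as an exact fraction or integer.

a_c ∝ Z^3 · n^-4
a_c₁/a_c₂ = (1/4)^3 · (3/1)^-4 = 1/5184

1/5184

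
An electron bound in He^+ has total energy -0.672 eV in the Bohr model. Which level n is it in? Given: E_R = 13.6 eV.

9

E_n = −E_R Z²/n² ⇒ n² = E_R Z²/(−E_n) = 13.6 × 2² / 0.672 ≈ 80.95
n = 9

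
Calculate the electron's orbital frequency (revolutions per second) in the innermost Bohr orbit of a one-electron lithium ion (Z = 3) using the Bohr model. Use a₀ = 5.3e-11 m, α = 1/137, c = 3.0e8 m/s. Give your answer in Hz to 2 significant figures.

r = n²a₀/Z = 1.8e-11 m, v = Zαc/n = 6.6e6 m/s
f = v/(2πr) = 5.9e16 Hz

5.9e16 Hz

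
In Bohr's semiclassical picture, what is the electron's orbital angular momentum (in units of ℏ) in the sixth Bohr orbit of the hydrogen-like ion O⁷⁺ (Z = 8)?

6

L_n = nℏ, so L/ℏ = n = 6.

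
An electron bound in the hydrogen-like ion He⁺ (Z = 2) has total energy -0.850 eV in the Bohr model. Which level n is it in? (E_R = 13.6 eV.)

8

E_n = −E_R Z²/n² ⇒ n² = E_R Z²/(−E_n) = 13.6 × 2² / 0.850 ≈ 64.00
n = 8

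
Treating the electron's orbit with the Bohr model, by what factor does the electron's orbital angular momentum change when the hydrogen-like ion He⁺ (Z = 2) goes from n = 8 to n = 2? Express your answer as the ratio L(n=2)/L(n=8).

L = nℏ depends only on n, so L ∝ n.
L(n=2)/L(n=8) = (2/8)^1 = 1/4

1/4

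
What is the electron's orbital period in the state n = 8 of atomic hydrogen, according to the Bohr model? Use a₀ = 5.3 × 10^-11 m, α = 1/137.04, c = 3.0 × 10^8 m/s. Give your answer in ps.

0.078 ps

r = n²a₀/Z = 8²·5.3 × 10^-11/1 = 3.4 × 10^-9 m
v = Zαc/n = 1·0.0073·3.0 × 10^8/8 = 2.7 × 10^5 m/s
T = 2πr/v = 7.8 × 10^-14 s = 0.078 ps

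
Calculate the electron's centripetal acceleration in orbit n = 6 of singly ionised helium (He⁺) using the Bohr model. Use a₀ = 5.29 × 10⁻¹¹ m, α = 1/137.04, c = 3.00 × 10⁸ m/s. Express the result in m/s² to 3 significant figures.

5.59 × 10²⁰ m/s²

r = n²a₀/Z = 9.52 × 10⁻¹⁰ m, v = Zαc/n = 7.30 × 10⁵ m/s
a = v²/r = (7.30 × 10⁵)² / 9.52 × 10⁻¹⁰ = 5.59 × 10²⁰ m/s²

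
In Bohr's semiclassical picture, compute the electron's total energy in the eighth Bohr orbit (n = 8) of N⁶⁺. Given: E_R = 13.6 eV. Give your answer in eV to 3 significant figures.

E_n = −E_R·Z²/n² = −13.6 × 7²/8² = -10.4 eV

-10.4 eV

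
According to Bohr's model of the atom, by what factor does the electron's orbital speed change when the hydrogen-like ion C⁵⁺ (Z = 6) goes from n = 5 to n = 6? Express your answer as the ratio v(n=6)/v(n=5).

v ∝ Z^1 · n^-1; with Z fixed, v ∝ n^-1.
v(n=6)/v(n=5) = (6/5)^-1 = 5/6

5/6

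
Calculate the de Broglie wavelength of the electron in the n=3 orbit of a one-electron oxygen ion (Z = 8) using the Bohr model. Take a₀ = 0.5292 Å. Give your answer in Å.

The Bohr quantisation condition is nλ = 2πr_n.
r_n = n²a₀/Z = 0.5954 Å
λ = 2πr_n/n = 2π·0.5954/3 = 1.247 Å

1.247 Å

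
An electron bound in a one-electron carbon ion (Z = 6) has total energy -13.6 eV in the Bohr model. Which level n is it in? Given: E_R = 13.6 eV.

E_n = −E_R Z²/n² ⇒ n² = E_R Z²/(−E_n) = 13.6 × 6² / 13.6 ≈ 36.00
n = 6

6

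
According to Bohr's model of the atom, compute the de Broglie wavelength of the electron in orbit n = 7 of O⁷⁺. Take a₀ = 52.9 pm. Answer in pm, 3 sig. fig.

The Bohr quantisation condition is nλ = 2πr_n.
r_n = n²a₀/Z = 324 pm
λ = 2πr_n/n = 2π·324/7 = 291 pm

291 pm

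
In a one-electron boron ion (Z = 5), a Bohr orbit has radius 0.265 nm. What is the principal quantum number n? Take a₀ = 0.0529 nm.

r_n = n²a₀/Z ⇒ n² = rZ/a₀ = 0.265 × 5 / 0.0529 ≈ 25.05
n = 5

5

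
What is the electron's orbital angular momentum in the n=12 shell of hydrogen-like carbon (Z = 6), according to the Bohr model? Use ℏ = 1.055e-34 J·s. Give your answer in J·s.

1.266e-33 J·s

L_n = nℏ = 12 × 1.055e-34 = 1.266e-33 J·s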